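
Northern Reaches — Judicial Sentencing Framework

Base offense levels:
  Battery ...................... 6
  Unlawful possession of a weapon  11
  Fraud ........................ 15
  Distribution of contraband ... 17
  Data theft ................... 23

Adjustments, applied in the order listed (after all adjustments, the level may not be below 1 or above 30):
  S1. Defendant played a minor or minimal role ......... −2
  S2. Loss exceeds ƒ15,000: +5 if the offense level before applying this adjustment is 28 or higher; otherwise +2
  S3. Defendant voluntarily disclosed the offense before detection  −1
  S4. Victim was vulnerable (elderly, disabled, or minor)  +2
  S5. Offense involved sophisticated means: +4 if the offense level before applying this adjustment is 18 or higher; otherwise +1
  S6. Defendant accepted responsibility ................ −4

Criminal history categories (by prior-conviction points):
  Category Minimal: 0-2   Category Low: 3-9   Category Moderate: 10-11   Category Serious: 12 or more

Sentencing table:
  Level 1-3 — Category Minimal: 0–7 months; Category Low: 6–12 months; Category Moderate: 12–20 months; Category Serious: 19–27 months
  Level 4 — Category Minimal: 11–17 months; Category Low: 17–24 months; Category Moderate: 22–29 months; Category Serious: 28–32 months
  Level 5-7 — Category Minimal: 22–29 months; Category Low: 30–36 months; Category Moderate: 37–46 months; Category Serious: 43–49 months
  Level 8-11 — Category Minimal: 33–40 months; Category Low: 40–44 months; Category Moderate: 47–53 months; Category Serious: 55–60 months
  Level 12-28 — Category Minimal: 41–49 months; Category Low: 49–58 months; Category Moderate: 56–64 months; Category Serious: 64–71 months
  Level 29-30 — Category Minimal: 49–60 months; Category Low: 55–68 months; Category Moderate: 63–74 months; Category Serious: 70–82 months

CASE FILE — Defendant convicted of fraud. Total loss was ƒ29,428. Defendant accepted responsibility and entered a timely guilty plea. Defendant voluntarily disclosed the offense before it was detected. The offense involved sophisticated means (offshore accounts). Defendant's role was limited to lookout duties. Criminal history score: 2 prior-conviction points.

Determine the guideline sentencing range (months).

Base offense level for fraud: 15.
S1 applies: 15 − 2 = 13.
S2 applies (level before this adjustment is 13 < 28, so +2): 13 + 2 = 15.
S3 applies: 15 − 1 = 14.
S5 applies (level before this adjustment is 14 < 18, so +1): 14 + 1 = 15.
S6 applies: 15 − 4 = 11.
Final offense level: 11.
Criminal history: 2 prior points → Category Minimal (0-2).
Level 11 falls in the 8-11 band.
Grid: Level 8-11 × Category Minimal = 33-40 months.

33-40 months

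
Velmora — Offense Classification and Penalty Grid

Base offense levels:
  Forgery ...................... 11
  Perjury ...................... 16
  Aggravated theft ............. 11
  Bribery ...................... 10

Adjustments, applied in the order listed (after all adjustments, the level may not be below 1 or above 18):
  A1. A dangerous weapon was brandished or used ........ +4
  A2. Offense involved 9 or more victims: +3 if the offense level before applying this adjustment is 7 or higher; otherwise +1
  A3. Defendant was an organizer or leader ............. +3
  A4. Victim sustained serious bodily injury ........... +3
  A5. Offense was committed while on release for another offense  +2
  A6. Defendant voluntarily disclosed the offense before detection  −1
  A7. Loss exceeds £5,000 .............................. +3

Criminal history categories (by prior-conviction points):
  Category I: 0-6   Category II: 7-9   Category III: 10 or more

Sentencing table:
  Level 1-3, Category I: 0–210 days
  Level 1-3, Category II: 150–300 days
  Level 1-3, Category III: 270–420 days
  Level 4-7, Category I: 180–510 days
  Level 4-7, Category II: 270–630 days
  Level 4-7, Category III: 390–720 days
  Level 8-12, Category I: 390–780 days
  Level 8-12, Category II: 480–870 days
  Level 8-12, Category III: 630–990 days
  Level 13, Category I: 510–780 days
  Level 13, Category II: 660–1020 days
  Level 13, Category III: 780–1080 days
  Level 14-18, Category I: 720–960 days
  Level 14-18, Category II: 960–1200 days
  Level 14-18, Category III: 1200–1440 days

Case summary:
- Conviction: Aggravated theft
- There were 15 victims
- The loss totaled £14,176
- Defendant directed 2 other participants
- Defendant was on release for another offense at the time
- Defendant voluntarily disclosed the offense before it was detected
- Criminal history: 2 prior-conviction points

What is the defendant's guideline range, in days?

Base offense level for aggravated theft: 11.
A1 does not apply.
A2 applies (level before this adjustment is 11 ≥ 7, so +3): 11 + 3 = 14.
A3 applies: 14 + 3 = 17.
A5 applies: 17 + 2 = 19.
A6 applies: 19 − 1 = 18.
A7 applies: 18 + 3 = 21.
Level 21 exceeds the maximum of 18; capped at 18.
Final offense level: 18.
Criminal history: 2 prior points → Category I (0-6).
Level 18 falls in the 14-18 band.
Grid: Level 14-18 × Category I = 720-960 days.

720-960 days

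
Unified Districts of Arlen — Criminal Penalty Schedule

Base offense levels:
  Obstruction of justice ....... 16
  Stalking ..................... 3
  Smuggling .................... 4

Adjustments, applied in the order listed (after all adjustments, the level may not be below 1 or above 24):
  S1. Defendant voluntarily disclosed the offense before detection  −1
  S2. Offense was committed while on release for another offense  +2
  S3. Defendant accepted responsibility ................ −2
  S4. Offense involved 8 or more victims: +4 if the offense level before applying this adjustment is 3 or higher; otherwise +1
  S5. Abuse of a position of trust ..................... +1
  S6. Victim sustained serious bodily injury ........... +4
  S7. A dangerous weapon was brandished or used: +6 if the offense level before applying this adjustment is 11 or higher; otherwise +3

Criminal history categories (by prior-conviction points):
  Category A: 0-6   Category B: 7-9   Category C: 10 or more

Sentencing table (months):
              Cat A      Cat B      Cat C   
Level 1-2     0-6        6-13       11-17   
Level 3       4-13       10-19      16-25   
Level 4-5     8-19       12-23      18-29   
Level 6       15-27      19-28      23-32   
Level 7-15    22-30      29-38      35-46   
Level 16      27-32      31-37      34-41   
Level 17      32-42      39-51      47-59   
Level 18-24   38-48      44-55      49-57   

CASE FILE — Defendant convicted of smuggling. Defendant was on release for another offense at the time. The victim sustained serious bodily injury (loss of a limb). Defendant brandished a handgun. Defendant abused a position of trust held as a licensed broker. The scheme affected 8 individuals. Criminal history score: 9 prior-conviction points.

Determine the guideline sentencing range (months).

44-55 months

Base offense level for smuggling: 4.
S2 applies: 4 + 2 = 6.
S4 applies (level before this adjustment is 6 ≥ 3, so +4): 6 + 4 = 10.
S5 applies: 10 + 1 = 11.
S6 applies: 11 + 4 = 15.
S7 applies (level before this adjustment is 15 ≥ 11, so +6): 15 + 6 = 21.
Final offense level: 21.
Criminal history: 9 prior points → Category B (7-9).
Level 21 falls in the 18-24 band.
Grid: Level 18-24 × Category B = 44-55 months.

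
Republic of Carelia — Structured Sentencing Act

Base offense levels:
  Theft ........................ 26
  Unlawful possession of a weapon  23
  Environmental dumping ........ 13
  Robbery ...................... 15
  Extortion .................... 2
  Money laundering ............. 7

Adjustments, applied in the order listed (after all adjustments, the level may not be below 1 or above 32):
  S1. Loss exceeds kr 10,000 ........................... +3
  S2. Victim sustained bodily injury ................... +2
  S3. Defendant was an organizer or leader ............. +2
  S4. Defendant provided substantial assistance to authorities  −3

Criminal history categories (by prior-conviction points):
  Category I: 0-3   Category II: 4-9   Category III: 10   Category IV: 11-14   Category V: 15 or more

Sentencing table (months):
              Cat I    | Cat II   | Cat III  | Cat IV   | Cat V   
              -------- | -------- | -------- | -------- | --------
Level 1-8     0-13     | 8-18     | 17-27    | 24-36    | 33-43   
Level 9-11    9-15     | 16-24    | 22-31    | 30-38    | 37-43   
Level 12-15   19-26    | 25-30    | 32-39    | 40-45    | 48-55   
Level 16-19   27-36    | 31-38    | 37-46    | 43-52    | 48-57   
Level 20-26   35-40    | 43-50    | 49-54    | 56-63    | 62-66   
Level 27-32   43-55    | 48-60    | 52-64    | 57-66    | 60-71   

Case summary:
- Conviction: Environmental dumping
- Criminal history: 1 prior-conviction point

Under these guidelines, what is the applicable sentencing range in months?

Base offense level for environmental dumping: 13.
Final offense level: 13.
Criminal history: 1 prior point → Category I (0-3).
Level 13 falls in the 12-15 band.
Grid: Level 12-15 × Category I = 19-26 months.

19-26 months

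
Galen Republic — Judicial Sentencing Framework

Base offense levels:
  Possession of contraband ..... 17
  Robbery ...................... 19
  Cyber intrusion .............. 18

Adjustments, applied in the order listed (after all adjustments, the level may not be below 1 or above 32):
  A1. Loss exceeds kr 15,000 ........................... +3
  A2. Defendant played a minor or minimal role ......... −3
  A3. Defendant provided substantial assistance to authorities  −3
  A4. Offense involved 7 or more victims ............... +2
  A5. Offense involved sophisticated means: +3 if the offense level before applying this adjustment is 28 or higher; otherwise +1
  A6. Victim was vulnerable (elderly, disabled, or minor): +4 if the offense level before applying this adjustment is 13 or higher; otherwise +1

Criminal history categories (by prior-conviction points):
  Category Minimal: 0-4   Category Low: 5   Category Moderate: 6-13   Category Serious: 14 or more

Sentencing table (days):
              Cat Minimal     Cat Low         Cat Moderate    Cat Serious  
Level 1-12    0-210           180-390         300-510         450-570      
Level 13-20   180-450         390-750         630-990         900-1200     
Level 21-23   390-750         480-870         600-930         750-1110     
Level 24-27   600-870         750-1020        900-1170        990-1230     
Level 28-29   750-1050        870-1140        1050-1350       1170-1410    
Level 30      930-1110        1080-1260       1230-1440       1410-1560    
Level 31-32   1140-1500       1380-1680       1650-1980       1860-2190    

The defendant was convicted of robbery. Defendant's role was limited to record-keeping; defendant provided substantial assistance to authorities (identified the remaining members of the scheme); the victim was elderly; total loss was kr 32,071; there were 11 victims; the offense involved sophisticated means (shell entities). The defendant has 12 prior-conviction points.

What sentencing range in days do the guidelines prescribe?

600-930 days

Base offense level for robbery: 19.
A1 applies: 19 + 3 = 22.
A2 applies: 22 − 3 = 19.
A3 applies: 19 − 3 = 16.
A4 applies: 16 + 2 = 18.
A5 applies (level before this adjustment is 18 < 28, so +1): 18 + 1 = 19.
A6 applies (level before this adjustment is 19 ≥ 13, so +4): 19 + 4 = 23.
Final offense level: 23.
Criminal history: 12 prior points → Category Moderate (6-13).
Level 23 falls in the 21-23 band.
Grid: Level 21-23 × Category Moderate = 600-930 days.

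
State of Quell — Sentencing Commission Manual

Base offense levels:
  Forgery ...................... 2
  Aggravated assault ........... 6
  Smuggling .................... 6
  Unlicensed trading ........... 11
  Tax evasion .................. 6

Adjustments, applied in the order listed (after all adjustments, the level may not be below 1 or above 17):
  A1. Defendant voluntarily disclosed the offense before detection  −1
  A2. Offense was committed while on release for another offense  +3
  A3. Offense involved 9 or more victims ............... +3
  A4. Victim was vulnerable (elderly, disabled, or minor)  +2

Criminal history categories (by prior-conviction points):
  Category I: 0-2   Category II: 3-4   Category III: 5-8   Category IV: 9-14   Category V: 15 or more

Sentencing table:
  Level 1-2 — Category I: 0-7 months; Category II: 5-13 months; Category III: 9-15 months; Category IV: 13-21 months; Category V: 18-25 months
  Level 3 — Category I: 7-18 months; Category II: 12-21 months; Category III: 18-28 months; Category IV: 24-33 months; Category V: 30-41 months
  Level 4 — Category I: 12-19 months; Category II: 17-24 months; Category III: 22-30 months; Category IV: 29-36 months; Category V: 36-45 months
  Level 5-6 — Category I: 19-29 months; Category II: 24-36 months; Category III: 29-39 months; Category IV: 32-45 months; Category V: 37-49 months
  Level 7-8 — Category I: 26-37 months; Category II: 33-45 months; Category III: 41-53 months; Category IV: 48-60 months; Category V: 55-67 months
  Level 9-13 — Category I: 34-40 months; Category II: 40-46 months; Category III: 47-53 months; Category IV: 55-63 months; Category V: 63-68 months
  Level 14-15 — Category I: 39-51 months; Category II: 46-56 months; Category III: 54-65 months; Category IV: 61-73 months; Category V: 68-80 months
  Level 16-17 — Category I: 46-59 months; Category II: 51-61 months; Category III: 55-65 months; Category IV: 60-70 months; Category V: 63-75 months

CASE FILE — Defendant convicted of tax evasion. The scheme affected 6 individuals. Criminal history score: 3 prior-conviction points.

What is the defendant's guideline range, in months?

Base offense level for tax evasion: 6.
Final offense level: 6.
Criminal history: 3 prior points → Category II (3-4).
Level 6 falls in the 5-6 band.
Grid: Level 5-6 × Category II = 24-36 months.

24-36 months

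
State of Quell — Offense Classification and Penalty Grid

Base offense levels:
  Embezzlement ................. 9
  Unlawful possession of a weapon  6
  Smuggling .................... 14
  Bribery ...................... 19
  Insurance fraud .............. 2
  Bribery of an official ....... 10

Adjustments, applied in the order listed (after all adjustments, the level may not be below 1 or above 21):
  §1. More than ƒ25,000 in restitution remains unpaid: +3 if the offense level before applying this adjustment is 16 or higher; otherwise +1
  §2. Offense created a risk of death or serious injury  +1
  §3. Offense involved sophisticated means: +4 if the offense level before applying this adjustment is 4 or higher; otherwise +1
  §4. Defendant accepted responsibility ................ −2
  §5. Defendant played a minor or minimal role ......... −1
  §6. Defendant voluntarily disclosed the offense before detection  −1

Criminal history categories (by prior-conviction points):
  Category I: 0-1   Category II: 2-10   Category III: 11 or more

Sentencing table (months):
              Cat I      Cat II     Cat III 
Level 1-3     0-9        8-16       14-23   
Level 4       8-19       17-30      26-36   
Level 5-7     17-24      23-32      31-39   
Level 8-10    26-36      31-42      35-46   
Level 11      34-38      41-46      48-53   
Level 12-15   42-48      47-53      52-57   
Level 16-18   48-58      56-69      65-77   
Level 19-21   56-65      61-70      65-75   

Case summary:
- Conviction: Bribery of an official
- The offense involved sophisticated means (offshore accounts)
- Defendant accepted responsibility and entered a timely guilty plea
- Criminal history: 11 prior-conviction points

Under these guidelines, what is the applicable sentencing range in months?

Base offense level for bribery of an official: 10.
§1 does not apply.
§3 applies (level before this adjustment is 10 ≥ 4, so +4): 10 + 4 = 14.
§4 applies: 14 − 2 = 12.
§5 does not apply.
§6 does not apply.
Final offense level: 12.
Criminal history: 11 prior points → Category III (11+).
Level 12 falls in the 12-15 band.
Grid: Level 12-15 × Category III = 52-57 months.

52-57 months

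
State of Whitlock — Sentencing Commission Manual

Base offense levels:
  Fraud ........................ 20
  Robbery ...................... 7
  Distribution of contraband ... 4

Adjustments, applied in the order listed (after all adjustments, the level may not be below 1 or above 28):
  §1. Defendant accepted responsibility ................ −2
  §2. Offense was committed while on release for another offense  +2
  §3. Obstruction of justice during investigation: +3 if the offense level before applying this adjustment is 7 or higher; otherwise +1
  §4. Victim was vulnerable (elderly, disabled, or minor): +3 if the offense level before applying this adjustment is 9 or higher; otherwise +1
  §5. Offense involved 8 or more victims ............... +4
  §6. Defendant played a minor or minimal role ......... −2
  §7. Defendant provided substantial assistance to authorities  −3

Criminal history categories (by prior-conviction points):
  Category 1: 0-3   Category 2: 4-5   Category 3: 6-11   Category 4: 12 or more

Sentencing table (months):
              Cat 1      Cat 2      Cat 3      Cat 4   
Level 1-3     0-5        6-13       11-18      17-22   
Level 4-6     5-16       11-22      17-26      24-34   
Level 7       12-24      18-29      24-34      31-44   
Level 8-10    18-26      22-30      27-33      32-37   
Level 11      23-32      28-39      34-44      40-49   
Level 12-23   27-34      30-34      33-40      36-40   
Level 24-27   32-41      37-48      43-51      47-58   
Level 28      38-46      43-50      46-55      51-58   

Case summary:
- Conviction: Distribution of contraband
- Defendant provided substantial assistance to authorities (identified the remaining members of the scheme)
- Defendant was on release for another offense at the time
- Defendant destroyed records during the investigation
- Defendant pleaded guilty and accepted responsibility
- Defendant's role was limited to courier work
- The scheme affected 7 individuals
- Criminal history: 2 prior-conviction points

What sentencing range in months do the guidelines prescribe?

Base offense level for distribution of contraband: 4.
§1 applies: 4 − 2 = 2.
§2 applies: 2 + 2 = 4.
§3 applies (level before this adjustment is 4 < 7, so +1): 4 + 1 = 5.
§5 does not apply.
§6 applies: 5 − 2 = 3.
§7 applies: 3 − 3 = 0.
Level 0 is below the minimum of 1; floored at 1.
Final offense level: 1.
Criminal history: 2 prior points → Category 1 (0-3).
Level 1 falls in the 1-3 band.
Grid: Level 1-3 × Category 1 = 0-5 months.

0-5 months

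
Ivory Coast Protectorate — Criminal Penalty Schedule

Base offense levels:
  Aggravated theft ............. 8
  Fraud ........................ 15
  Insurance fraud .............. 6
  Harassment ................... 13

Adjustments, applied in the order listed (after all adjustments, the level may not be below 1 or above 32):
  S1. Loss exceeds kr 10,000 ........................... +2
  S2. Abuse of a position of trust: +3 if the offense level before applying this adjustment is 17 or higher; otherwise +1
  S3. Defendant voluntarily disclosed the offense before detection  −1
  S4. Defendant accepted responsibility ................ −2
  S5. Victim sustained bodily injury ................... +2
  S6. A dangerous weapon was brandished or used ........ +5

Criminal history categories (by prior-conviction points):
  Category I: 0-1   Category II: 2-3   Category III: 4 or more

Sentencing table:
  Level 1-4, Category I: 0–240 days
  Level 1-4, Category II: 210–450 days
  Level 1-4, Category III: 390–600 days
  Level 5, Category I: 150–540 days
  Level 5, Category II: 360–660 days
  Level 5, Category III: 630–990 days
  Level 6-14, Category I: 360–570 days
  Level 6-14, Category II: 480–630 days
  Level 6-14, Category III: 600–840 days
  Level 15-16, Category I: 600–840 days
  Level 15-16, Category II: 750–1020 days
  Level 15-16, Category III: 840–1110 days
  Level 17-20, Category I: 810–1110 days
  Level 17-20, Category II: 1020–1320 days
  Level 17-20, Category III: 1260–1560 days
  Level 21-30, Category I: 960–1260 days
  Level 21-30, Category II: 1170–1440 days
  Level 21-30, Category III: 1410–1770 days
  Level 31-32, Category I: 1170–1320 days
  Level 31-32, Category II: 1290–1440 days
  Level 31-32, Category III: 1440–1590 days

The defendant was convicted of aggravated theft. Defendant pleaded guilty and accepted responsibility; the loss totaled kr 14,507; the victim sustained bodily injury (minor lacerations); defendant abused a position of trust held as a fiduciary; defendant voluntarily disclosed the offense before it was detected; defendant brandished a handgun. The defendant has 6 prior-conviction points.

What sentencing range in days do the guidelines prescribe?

Base offense level for aggravated theft: 8.
S1 applies: 8 + 2 = 10.
S2 applies (level before this adjustment is 10 < 17, so +1): 10 + 1 = 11.
S3 applies: 11 − 1 = 10.
S4 applies: 10 − 2 = 8.
S5 applies: 8 + 2 = 10.
S6 applies: 10 + 5 = 15.
Final offense level: 15.
Criminal history: 6 prior points → Category III (4+).
Level 15 falls in the 15-16 band.
Grid: Level 15-16 × Category III = 840-1110 days.

840-1110 days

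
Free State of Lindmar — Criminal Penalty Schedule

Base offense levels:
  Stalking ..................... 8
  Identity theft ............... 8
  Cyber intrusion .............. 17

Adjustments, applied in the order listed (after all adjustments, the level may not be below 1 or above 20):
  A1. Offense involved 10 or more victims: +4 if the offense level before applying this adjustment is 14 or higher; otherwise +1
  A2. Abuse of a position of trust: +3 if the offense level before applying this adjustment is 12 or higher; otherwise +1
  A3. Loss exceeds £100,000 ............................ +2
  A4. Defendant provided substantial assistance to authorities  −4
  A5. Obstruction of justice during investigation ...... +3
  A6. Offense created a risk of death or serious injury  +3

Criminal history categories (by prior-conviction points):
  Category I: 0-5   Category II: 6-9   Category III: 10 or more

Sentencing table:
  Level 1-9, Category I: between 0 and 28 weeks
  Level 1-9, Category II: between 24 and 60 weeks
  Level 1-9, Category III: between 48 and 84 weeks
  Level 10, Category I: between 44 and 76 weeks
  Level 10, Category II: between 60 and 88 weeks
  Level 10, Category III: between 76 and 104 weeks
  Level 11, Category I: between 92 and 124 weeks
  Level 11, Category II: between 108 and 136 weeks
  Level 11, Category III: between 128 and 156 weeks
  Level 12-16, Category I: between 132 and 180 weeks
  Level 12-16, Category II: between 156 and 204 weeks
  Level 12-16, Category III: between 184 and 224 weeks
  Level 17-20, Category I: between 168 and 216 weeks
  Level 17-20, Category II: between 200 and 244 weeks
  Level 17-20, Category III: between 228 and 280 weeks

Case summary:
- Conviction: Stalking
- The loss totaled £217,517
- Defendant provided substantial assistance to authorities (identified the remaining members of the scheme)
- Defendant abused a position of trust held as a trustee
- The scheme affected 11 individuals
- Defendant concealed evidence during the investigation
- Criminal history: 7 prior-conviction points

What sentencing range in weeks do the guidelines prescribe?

Base offense level for stalking: 8.
A1 applies (level before this adjustment is 8 < 14, so +1): 8 + 1 = 9.
A2 applies (level before this adjustment is 9 < 12, so +1): 9 + 1 = 10.
A3 applies: 10 + 2 = 12.
A4 applies: 12 − 4 = 8.
A5 applies: 8 + 3 = 11.
A6 does not apply.
Final offense level: 11.
Criminal history: 7 prior points → Category II (6-9).
Level 11 falls in the 11 band.
Grid: Level 11 × Category II = 108-136 weeks.

108-136 weeks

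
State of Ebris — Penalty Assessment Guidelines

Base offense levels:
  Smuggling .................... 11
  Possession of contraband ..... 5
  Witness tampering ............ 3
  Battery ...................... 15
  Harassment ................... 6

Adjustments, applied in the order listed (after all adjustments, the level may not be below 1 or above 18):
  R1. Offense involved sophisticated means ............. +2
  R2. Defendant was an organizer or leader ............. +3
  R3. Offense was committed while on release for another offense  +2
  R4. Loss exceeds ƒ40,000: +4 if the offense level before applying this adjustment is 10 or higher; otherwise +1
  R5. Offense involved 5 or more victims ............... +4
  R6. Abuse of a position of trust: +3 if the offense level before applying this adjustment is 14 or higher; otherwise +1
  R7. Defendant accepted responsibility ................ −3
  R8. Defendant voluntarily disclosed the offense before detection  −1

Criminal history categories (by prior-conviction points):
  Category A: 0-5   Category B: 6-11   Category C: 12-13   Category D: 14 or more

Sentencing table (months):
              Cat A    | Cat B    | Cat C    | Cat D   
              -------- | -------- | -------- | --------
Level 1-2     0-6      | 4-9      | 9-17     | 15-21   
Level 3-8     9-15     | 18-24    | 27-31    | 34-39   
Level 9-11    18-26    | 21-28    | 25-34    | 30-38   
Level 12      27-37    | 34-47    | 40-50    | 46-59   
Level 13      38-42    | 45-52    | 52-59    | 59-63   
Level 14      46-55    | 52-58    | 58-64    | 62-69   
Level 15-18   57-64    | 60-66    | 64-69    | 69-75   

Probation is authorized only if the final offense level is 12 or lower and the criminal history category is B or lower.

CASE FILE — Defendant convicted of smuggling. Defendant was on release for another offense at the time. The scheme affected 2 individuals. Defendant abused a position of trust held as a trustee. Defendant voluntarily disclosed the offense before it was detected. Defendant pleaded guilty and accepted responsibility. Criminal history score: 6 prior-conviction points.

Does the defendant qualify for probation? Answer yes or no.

Base offense level for smuggling: 11.
R1 does not apply.
R2 does not apply.
R3 applies: 11 + 2 = 13.
R6 applies (level before this adjustment is 13 < 14, so +1): 13 + 1 = 14.
R7 applies: 14 − 3 = 11.
R8 applies: 11 − 1 = 10.
Final offense level: 10.
Criminal history: 6 prior points → Category B (6-11).
Level 10 falls in the 9-11 band.
Grid: Level 9-11 × Category B = 21-28 months.
Probation check: level 10 ≤ 12 and category B ≤ B → eligible.

Yes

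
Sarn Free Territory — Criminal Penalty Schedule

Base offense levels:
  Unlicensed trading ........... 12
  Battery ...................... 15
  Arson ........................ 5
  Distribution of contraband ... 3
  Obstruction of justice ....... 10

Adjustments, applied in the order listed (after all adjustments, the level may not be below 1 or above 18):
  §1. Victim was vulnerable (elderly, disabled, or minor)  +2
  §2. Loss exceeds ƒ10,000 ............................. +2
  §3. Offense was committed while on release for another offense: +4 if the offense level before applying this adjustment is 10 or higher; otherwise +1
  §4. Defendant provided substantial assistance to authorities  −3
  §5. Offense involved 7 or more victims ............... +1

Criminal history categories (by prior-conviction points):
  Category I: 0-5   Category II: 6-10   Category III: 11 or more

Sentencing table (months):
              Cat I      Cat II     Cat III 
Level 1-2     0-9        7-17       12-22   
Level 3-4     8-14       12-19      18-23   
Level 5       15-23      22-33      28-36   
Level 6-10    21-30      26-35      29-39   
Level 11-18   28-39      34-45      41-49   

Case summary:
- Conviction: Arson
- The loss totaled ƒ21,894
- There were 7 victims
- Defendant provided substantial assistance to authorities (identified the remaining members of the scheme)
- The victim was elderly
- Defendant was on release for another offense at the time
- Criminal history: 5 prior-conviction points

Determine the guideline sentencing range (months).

21-30 months

Base offense level for arson: 5.
§1 applies: 5 + 2 = 7.
§2 applies: 7 + 2 = 9.
§3 applies (level before this adjustment is 9 < 10, so +1): 9 + 1 = 10.
§4 applies: 10 − 3 = 7.
§5 applies: 7 + 1 = 8.
Final offense level: 8.
Criminal history: 5 prior points → Category I (0-5).
Level 8 falls in the 6-10 band.
Grid: Level 6-10 × Category I = 21-30 months.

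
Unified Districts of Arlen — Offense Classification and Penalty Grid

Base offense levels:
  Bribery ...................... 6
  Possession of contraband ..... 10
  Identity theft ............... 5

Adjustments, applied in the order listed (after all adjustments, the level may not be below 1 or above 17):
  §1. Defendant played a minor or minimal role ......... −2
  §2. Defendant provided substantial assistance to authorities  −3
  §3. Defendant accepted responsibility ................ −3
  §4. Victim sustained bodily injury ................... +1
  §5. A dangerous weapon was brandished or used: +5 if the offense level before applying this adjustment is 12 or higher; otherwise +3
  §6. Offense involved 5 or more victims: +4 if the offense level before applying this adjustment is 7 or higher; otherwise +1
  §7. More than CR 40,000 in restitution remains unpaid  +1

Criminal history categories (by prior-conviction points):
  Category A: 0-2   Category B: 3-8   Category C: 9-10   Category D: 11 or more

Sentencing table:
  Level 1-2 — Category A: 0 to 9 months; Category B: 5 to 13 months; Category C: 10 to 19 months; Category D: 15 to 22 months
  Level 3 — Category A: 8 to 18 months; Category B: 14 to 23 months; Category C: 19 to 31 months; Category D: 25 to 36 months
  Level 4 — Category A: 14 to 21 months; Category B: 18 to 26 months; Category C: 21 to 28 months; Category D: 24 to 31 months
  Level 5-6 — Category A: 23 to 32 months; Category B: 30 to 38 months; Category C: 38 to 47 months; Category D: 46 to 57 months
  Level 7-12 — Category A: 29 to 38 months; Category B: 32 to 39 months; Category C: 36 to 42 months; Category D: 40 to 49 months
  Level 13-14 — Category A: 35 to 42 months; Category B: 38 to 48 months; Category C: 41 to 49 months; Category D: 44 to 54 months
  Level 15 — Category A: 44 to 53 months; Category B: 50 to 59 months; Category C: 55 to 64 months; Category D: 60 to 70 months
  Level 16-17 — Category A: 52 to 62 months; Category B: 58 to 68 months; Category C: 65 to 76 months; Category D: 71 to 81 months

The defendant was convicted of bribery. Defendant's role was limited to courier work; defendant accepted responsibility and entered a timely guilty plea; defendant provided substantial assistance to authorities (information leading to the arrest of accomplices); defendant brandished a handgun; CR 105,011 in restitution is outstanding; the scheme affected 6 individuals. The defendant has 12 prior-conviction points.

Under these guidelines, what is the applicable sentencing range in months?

25-36 months

Base offense level for bribery: 6.
§1 applies: 6 − 2 = 4.
§2 applies: 4 − 3 = 1.
§3 applies: 1 − 3 = -2.
§4 does not apply.
§5 applies (level before this adjustment is -2 < 12, so +3): -2 + 3 = 1.
§6 applies (level before this adjustment is 1 < 7, so +1): 1 + 1 = 2.
§7 applies: 2 + 1 = 3.
Final offense level: 3.
Criminal history: 12 prior points → Category D (11+).
Level 3 falls in the 3 band.
Grid: Level 3 × Category D = 25-36 months.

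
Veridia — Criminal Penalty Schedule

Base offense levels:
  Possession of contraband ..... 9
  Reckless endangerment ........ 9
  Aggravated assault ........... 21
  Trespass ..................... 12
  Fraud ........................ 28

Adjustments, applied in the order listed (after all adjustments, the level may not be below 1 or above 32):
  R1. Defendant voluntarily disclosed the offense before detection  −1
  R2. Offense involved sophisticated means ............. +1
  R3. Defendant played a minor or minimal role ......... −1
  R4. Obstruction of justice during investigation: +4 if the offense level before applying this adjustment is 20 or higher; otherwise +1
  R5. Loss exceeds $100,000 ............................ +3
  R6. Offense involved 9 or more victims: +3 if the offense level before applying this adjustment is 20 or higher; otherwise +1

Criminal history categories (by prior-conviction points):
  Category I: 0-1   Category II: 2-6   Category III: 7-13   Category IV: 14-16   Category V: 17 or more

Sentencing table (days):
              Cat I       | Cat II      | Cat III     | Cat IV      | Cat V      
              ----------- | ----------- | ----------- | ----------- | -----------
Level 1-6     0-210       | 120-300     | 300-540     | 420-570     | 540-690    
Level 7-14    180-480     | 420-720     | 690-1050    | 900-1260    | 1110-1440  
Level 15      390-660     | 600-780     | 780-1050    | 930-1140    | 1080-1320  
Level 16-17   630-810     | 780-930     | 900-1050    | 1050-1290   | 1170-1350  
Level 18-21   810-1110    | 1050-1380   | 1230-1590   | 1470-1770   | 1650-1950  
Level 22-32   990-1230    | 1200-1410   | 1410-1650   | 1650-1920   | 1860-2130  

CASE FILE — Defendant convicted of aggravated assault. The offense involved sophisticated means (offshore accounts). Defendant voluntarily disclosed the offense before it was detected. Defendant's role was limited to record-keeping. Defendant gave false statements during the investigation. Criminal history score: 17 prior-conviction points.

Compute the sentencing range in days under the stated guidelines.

1860-2130 days

Base offense level for aggravated assault: 21.
R1 applies: 21 − 1 = 20.
R2 applies: 20 + 1 = 21.
R3 applies: 21 − 1 = 20.
R4 applies (level before this adjustment is 20 ≥ 20, so +4): 20 + 4 = 24.
Final offense level: 24.
Criminal history: 17 prior points → Category V (17+).
Level 24 falls in the 22-32 band.
Grid: Level 22-32 × Category V = 1860-2130 days.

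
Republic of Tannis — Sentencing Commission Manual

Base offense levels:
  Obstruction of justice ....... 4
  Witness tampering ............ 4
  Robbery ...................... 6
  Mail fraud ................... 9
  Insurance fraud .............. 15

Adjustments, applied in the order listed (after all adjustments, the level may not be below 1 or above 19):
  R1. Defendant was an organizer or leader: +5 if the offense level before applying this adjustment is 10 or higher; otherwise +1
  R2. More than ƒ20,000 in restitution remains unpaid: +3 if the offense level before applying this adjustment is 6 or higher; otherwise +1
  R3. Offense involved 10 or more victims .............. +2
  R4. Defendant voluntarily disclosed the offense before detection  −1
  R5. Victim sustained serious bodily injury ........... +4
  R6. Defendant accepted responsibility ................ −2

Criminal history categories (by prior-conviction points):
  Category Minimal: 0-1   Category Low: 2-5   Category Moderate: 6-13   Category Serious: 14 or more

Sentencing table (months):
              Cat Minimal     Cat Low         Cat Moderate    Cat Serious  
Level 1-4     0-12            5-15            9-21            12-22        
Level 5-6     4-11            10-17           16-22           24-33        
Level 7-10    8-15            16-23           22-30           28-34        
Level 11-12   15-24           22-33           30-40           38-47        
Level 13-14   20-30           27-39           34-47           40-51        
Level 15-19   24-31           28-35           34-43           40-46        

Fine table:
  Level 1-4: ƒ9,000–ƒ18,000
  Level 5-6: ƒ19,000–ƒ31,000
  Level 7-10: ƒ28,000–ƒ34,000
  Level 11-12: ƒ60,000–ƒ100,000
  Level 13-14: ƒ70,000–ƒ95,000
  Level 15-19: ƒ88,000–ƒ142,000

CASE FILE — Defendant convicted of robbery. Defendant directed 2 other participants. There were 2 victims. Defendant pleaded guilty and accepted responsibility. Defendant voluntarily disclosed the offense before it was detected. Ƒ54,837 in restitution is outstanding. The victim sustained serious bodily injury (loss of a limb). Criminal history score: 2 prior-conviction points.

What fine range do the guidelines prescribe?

ƒ60,000–ƒ100,000

Base offense level for robbery: 6.
R1 applies (level before this adjustment is 6 < 10, so +1): 6 + 1 = 7.
R2 applies (level before this adjustment is 7 ≥ 6, so +3): 7 + 3 = 10.
R3 does not apply.
R4 applies: 10 − 1 = 9.
R5 applies: 9 + 4 = 13.
R6 applies: 13 − 2 = 11.
Final offense level: 11.
Level 11 falls in the 11-12 band.
Fine table: Level 11-12 → ƒ60,000–ƒ100,000.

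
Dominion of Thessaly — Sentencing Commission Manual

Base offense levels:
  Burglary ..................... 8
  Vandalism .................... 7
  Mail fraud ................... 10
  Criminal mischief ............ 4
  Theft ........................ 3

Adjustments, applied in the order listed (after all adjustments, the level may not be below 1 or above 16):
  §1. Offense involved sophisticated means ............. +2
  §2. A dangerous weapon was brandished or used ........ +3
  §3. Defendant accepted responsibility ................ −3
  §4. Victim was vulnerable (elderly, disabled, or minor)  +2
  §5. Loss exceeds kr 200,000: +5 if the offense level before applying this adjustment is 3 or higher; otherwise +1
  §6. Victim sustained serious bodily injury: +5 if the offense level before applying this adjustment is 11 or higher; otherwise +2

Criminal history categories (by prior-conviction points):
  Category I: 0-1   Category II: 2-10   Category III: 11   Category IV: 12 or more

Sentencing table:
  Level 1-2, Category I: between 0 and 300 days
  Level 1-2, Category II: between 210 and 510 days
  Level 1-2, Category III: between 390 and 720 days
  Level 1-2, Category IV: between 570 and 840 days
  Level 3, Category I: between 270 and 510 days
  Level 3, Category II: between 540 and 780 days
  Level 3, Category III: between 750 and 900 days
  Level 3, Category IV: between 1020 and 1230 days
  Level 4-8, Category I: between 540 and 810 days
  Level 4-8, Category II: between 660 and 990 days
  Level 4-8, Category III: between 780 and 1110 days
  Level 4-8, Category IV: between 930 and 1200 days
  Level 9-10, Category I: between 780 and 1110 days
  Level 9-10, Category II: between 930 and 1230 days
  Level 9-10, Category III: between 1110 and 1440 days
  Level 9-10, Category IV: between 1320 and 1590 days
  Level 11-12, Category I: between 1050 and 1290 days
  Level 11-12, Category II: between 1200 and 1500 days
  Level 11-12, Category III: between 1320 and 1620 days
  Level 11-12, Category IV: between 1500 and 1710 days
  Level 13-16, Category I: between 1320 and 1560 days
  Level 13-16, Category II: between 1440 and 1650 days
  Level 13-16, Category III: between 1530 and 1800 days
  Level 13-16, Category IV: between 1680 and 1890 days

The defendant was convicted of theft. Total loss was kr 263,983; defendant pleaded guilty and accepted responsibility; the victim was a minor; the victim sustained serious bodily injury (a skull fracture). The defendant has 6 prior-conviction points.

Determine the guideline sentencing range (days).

660-990 days

Base offense level for theft: 3.
§3 applies: 3 − 3 = 0.
§4 applies: 0 + 2 = 2.
§5 applies (level before this adjustment is 2 < 3, so +1): 2 + 1 = 3.
§6 applies (level before this adjustment is 3 < 11, so +2): 3 + 2 = 5.
Final offense level: 5.
Criminal history: 6 prior points → Category II (2-10).
Level 5 falls in the 4-8 band.
Grid: Level 4-8 × Category II = 660-990 days.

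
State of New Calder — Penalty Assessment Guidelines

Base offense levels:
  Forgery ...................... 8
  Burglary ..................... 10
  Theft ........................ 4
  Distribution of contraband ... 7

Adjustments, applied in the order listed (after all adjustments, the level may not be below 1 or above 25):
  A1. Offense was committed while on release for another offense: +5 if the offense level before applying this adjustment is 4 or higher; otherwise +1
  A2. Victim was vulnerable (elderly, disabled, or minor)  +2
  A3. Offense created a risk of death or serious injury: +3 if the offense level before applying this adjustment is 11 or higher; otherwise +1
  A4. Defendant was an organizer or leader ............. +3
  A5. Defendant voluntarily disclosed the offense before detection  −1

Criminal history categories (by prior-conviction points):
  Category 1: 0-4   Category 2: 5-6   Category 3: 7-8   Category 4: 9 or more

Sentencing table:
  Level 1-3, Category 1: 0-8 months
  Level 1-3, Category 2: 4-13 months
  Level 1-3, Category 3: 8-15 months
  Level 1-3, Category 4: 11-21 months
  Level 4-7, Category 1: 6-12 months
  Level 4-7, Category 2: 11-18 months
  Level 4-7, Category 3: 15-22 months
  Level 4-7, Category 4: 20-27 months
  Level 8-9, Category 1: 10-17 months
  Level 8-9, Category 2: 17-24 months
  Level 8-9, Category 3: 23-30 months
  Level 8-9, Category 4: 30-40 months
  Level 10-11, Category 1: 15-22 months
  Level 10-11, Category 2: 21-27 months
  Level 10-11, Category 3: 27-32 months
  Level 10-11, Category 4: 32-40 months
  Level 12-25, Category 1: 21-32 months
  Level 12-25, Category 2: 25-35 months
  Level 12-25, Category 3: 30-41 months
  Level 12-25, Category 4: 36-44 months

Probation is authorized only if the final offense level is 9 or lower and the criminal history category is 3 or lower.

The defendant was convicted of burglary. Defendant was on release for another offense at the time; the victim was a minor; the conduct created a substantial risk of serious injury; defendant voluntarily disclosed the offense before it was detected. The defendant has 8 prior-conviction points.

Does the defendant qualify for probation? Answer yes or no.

Base offense level for burglary: 10.
A1 applies (level before this adjustment is 10 ≥ 4, so +5): 10 + 5 = 15.
A2 applies: 15 + 2 = 17.
A3 applies (level before this adjustment is 17 ≥ 11, so +3): 17 + 3 = 20.
A4 does not apply.
A5 applies: 20 − 1 = 19.
Final offense level: 19.
Criminal history: 8 prior points → Category 3 (7-8).
Level 19 falls in the 12-25 band.
Grid: Level 12-25 × Category 3 = 30-41 months.
Probation check: level 19 > 9 and category 3 ≤ 3 → not eligible.

No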